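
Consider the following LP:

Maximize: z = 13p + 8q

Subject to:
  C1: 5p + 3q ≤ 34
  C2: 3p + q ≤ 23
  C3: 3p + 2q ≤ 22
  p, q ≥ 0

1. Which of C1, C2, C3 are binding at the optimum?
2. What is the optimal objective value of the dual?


1. C1, C3
2. 90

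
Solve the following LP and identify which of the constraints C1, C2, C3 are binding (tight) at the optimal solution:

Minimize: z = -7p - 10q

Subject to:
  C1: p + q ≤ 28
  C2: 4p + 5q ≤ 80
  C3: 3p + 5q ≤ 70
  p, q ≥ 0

At p = 10, q = 8, compute slack b - a·x for each constraint:
  C1: 28 − 18 = 10  (slack)
  C2: 80 − 80 = 0  (binding)
  C3: 70 − 70 = 0  (binding)

Optimal: p = 10, q = 8
Binding: C2, C3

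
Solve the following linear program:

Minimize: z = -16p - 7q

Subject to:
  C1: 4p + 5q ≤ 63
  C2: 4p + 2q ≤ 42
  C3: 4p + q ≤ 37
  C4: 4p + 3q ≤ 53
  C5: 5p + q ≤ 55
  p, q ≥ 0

Evaluate the objective at each vertex of the feasible region:
  z(0, 0) = 0
  z(9.25, 0) = -148
  z(8, 5) = -163  ←
  z(7, 7) = -161
  z(0, 12.6) = -88.2
The minimum is at p = 8, q = 5.

p = 8, q = 5, z = -163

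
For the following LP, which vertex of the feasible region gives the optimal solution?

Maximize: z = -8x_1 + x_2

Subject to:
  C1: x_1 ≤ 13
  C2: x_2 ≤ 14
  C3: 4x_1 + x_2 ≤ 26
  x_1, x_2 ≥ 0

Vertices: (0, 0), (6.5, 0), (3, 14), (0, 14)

Evaluate the objective at each vertex of the feasible region:
  z(0, 0) = 0
  z(6.5, 0) = -52
  z(3, 14) = -10
  z(0, 14) = 14  ←
The maximum is at x_1 = 0, x_2 = 14.

(0, 14)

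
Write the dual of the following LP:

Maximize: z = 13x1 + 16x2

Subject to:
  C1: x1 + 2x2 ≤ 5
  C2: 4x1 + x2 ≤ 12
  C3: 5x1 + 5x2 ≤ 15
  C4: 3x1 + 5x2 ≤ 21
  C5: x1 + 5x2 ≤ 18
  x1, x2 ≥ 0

Primal max cᵀx s.t. Ax ≤ b, x ≥ 0  →  Dual min bᵀy s.t. Aᵀy ≥ c, y ≥ 0.

Minimize: z = 5y1 + 12y2 + 15y3 + 21y4 + 18y5

Subject to:
  y1 + 4y2 + 5y3 + 3y4 + y5 ≥ 13
  2y1 + y2 + 5y3 + 5y4 + 5y5 ≥ 16
  y1, y2, y3, y4, y5 ≥ 0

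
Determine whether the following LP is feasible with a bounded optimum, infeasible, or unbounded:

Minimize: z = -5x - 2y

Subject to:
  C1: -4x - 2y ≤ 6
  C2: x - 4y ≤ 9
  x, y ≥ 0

Unbounded (objective can decrease without bound)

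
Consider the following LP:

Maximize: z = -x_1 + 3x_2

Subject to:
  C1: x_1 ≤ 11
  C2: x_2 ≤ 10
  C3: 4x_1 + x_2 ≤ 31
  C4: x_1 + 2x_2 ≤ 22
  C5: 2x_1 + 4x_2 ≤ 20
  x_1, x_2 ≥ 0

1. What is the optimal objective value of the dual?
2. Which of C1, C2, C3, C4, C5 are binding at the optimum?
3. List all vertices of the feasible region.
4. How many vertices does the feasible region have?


1. 15
2. C5
3. (0, 0), (7.75, 0), (7.429, 1.286), (0, 5)
4. 4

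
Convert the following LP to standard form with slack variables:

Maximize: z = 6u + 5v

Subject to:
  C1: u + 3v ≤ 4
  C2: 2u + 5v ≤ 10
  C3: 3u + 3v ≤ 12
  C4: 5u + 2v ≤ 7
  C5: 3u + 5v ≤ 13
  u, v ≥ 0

max z = 6u + 5v

s.t.
  u + 3v + s1 = 4
  2u + 5v + s2 = 10
  3u + 3v + s3 = 12
  5u + 2v + s4 = 7
  3u + 5v + s5 = 13
  u, v, s1, s2, s3, s4, s5 ≥ 0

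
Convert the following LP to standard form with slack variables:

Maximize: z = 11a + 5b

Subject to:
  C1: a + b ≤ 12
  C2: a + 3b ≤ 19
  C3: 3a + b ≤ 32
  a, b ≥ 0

max z = 11a + 5b

s.t.
  a + b + s1 = 12
  a + 3b + s2 = 19
  3a + b + s3 = 32
  a, b, s1, s2, s3 ≥ 0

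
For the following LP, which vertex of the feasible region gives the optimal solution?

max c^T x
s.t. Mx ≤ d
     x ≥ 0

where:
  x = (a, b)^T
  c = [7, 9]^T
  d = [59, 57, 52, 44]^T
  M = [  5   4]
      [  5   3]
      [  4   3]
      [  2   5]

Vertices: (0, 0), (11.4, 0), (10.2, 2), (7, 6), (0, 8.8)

Evaluate the objective at each vertex of the feasible region:
  z(0, 0) = 0
  z(11.4, 0) = 79.8
  z(10.2, 2) = 89.4
  z(7, 6) = 103  ←
  z(0, 8.8) = 79.2
The maximum is at a = 7, b = 6.

(7, 6)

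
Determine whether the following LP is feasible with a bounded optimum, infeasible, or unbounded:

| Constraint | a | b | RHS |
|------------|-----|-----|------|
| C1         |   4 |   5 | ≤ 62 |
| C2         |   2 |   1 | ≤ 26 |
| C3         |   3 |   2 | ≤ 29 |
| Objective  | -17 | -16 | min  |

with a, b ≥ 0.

Feasible with a bounded optimal solution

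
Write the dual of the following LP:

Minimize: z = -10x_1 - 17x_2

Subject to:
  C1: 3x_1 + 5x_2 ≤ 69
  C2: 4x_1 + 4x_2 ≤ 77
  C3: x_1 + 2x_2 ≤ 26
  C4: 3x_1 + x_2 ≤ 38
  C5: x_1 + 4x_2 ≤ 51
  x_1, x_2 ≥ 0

Primal min cᵀx s.t. Ax ≤ b, x ≥ 0  →  Dual max −bᵀy s.t. Aᵀy ≥ −c, y ≥ 0.

Maximize: z = -69y1 - 77y2 - 26y3 - 38y4 - 51y5

Subject to:
  3y1 + 4y2 + y3 + 3y4 + y5 ≥ 10
  5y1 + 4y2 + 2y3 + y4 + 4y5 ≥ 17
  y1, y2, y3, y4, y5 ≥ 0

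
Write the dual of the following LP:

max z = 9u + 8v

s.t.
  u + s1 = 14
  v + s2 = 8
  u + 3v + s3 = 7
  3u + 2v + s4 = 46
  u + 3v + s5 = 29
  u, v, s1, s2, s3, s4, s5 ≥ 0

Primal max cᵀx s.t. Ax ≤ b, x ≥ 0  →  Dual min bᵀy s.t. Aᵀy ≥ c, y ≥ 0.

Minimize: z = 14y1 + 8y2 + 7y3 + 46y4 + 29y5

Subject to:
  y1 + y3 + 3y4 + y5 ≥ 9
  y2 + 3y3 + 2y4 + 3y5 ≥ 8
  y1, y2, y3, y4, y5 ≥ 0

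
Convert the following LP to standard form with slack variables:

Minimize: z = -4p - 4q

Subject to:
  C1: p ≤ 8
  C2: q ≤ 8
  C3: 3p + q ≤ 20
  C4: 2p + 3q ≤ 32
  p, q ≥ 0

min z = -4p - 4q

s.t.
  p + s1 = 8
  q + s2 = 8
  3p + q + s3 = 20
  2p + 3q + s4 = 32
  p, q, s1, s2, s3, s4 ≥ 0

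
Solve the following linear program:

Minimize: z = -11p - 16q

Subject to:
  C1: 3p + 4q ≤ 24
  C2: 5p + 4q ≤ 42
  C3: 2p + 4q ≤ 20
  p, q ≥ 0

Evaluate the objective at each vertex of the feasible region:
  z(0, 0) = 0
  z(8, 0) = -88
  z(4, 3) = -92  ←
  z(0, 5) = -80
The minimum is at p = 4, q = 3.

p = 4, q = 3, z = -92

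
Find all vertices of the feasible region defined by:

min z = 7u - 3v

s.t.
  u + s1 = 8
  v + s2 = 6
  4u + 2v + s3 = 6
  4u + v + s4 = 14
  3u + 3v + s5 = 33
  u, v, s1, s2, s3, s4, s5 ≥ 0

(0, 0), (1.5, 0), (0, 3)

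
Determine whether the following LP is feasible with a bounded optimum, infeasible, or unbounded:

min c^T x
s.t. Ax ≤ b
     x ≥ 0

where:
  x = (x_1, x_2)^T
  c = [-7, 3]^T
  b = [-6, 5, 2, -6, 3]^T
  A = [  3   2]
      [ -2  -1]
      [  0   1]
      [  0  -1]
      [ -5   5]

Infeasible (no feasible solution exists)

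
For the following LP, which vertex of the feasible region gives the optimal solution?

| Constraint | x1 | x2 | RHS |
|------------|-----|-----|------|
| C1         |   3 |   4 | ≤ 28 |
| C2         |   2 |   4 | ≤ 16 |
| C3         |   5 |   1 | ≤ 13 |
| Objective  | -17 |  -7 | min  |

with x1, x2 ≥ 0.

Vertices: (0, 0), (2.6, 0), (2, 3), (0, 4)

Evaluate the objective at each vertex of the feasible region:
  z(0, 0) = 0
  z(2.6, 0) = -44.2
  z(2, 3) = -55  ←
  z(0, 4) = -28
The minimum is at x1 = 2, x2 = 3.

(2, 3)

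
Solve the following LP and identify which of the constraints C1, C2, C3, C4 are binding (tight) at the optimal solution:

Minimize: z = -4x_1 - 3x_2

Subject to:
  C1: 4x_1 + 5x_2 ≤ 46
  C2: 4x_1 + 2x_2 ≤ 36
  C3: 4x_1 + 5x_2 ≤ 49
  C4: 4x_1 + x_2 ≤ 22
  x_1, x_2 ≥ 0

At x_1 = 4, x_2 = 6, compute slack b - a·x for each constraint:
  C1: 46 − 46 = 0  (binding)
  C2: 36 − 28 = 8  (slack)
  C3: 49 − 46 = 3  (slack)
  C4: 22 − 22 = 0  (binding)

Optimal: x_1 = 4, x_2 = 6
Binding: C1, C4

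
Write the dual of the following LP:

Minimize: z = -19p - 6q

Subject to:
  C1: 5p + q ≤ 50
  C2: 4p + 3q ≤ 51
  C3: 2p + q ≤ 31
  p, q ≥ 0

Primal min cᵀx s.t. Ax ≤ b, x ≥ 0  →  Dual max −bᵀy s.t. Aᵀy ≥ −c, y ≥ 0.

Maximize: z = -50y1 - 51y2 - 31y3

Subject to:
  5y1 + 4y2 + 2y3 ≥ 19
  y1 + 3y2 + y3 ≥ 6
  y1, y2, y3 ≥ 0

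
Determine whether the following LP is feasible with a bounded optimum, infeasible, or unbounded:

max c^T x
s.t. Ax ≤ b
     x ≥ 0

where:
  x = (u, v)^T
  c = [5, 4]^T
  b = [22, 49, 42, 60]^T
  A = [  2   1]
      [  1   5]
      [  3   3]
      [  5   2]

Feasible with a bounded optimal solution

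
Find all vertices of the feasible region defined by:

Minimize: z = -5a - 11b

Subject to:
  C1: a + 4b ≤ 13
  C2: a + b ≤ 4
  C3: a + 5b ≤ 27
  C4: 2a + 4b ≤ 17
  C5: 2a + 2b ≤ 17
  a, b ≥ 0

(0, 0), (4, 0), (1, 3), (0, 3.25)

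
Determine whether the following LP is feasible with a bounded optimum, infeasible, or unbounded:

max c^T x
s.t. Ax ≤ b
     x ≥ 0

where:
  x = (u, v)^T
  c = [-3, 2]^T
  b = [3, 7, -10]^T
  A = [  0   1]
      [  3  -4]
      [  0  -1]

Infeasible (no feasible solution exists)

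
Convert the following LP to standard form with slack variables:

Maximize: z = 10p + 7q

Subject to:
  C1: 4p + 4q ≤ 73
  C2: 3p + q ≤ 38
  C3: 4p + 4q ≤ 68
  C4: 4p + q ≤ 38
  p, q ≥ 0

max z = 10p + 7q

s.t.
  4p + 4q + s1 = 73
  3p + q + s2 = 38
  4p + 4q + s3 = 68
  4p + q + s4 = 38
  p, q, s1, s2, s3, s4 ≥ 0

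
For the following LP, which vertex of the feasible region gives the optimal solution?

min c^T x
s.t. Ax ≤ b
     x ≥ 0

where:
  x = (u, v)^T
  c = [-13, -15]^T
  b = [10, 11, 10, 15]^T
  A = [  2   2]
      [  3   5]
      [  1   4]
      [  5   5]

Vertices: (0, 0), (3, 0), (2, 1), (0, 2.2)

Evaluate the objective at each vertex of the feasible region:
  z(0, 0) = 0
  z(3, 0) = -39
  z(2, 1) = -41  ←
  z(0, 2.2) = -33
The minimum is at u = 2, v = 1.

(2, 1)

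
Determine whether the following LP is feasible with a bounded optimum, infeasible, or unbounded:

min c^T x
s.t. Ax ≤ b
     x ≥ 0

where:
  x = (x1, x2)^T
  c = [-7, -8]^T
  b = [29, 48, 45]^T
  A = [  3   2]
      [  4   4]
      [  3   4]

Feasible with a bounded optimal solution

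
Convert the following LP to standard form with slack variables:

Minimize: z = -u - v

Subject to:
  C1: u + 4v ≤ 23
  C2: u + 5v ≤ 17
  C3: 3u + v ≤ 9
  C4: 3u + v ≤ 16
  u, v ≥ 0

min z = -u - v

s.t.
  u + 4v + s1 = 23
  u + 5v + s2 = 17
  3u + v + s3 = 9
  3u + v + s4 = 16
  u, v, s1, s2, s3, s4 ≥ 0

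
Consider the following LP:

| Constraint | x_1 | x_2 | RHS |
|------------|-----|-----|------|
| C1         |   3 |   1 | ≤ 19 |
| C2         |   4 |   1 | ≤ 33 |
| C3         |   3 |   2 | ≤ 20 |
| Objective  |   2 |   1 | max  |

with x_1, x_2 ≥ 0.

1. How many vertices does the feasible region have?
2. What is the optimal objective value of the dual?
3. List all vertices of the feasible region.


1. 4
2. 13
3. (0, 0), (6.333, 0), (6, 1), (0, 10)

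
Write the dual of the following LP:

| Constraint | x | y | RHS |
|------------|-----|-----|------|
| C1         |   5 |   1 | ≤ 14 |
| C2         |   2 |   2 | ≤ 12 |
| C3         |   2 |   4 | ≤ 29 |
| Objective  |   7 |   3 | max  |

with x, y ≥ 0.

Primal max cᵀx s.t. Ax ≤ b, x ≥ 0  →  Dual min bᵀy s.t. Aᵀy ≥ c, y ≥ 0.

Minimize: z = 14y1 + 12y2 + 29y3

Subject to:
  5y1 + 2y2 + 2y3 ≥ 7
  y1 + 2y2 + 4y3 ≥ 3
  y1, y2, y3 ≥ 0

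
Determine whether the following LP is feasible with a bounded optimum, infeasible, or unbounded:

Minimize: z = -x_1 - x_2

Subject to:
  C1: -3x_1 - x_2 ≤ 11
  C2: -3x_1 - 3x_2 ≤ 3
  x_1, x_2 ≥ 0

Unbounded (objective can decrease without bound)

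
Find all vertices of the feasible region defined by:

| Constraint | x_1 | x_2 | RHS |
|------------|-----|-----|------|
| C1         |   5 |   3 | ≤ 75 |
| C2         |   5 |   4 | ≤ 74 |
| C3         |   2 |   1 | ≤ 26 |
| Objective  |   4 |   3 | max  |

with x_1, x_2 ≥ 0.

(0, 0), (13, 0), (10, 6), (0, 18.5)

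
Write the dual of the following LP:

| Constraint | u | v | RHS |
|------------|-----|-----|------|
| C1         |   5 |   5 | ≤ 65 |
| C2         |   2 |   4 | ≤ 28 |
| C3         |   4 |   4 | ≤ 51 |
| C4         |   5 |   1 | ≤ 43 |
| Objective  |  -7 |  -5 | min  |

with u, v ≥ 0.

Primal min cᵀx s.t. Ax ≤ b, x ≥ 0  →  Dual max −bᵀy s.t. Aᵀy ≥ −c, y ≥ 0.

Maximize: z = -65y1 - 28y2 - 51y3 - 43y4

Subject to:
  5y1 + 2y2 + 4y3 + 5y4 ≥ 7
  5y1 + 4y2 + 4y3 + y4 ≥ 5
  y1, y2, y3, y4 ≥ 0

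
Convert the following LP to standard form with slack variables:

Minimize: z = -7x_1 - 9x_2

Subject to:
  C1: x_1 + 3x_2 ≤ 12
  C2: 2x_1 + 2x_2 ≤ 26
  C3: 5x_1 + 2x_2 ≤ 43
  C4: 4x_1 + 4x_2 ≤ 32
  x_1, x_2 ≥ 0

min z = -7x_1 - 9x_2

s.t.
  x_1 + 3x_2 + s1 = 12
  2x_1 + 2x_2 + s2 = 26
  5x_1 + 2x_2 + s3 = 43
  4x_1 + 4x_2 + s4 = 32
  x_1, x_2, s1, s2, s3, s4 ≥ 0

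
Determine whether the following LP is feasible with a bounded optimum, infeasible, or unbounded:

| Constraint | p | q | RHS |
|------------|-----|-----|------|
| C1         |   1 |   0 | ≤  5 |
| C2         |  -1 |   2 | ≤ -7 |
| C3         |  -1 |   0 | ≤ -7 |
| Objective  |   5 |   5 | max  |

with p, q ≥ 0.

Infeasible (no feasible solution exists)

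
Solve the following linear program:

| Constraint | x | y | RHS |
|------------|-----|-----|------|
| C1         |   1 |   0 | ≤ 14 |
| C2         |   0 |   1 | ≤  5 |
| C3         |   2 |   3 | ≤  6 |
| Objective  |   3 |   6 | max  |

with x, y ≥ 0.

Evaluate the objective at each vertex of the feasible region:
  z(0, 0) = 0
  z(3, 0) = 9
  z(0, 2) = 12  ←
The maximum is at x = 0, y = 2.

x = 0, y = 2, z = 12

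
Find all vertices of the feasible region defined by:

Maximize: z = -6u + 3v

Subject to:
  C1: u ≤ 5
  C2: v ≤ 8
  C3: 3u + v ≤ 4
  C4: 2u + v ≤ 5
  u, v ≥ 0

(0, 0), (1.333, 0), (0, 4)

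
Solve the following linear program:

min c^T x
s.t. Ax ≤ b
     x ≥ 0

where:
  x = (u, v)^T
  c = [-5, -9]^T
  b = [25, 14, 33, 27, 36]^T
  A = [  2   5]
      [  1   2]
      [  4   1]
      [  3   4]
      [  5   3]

Evaluate the objective at each vertex of the feasible region:
  z(0, 0) = 0
  z(7.2, 0) = -36
  z(5.727, 2.455) = -50.73
  z(5, 3) = -52  ←
  z(0, 5) = -45
The minimum is at u = 5, v = 3.

u = 5, v = 3, z = -52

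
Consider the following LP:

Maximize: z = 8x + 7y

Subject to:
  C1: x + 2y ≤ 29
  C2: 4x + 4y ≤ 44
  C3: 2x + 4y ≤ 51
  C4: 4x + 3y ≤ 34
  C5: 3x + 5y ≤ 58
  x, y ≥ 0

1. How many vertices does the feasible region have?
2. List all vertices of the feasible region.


1. 4
2. (0, 0), (8.5, 0), (1, 10), (0, 11)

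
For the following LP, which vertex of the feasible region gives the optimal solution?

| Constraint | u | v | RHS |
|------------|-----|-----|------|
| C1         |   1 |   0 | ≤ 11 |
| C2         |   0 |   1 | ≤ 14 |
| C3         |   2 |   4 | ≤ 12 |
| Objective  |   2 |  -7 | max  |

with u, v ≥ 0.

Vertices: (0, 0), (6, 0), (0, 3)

Evaluate the objective at each vertex of the feasible region:
  z(0, 0) = 0
  z(6, 0) = 12  ←
  z(0, 3) = -21
The maximum is at u = 6, v = 0.

(6, 0)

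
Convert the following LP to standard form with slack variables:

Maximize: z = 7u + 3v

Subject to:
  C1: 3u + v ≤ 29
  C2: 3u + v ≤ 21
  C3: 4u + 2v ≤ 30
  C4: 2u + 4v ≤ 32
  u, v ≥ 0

max z = 7u + 3v

s.t.
  3u + v + s1 = 29
  3u + v + s2 = 21
  4u + 2v + s3 = 30
  2u + 4v + s4 = 32
  u, v, s1, s2, s3, s4 ≥ 0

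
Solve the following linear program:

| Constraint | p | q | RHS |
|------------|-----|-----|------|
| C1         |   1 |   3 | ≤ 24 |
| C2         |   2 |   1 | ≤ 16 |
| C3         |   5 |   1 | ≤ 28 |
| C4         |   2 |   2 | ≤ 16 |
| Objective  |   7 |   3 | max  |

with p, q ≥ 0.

Evaluate the objective at each vertex of the feasible region:
  z(0, 0) = 0
  z(5.6, 0) = 39.2
  z(5, 3) = 44  ←
  z(0, 8) = 24
The maximum is at p = 5, q = 3.

p = 5, q = 3, z = 44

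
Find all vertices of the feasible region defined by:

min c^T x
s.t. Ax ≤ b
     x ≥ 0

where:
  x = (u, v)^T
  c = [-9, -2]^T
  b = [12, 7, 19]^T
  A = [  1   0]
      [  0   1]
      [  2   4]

(0, 0), (9.5, 0), (0, 4.75)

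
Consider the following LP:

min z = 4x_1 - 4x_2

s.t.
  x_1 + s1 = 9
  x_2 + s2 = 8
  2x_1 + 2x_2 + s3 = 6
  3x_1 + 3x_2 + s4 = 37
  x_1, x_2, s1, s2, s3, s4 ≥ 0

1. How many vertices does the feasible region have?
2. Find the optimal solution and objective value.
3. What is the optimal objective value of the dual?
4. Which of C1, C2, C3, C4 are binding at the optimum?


1. 3
2. x_1 = 0, x_2 = 3, z = -12
3. -12
4. C3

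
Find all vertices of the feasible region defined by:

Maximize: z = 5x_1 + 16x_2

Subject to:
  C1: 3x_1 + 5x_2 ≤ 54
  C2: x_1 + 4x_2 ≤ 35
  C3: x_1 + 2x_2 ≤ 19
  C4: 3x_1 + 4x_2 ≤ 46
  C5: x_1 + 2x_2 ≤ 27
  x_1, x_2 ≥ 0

(0, 0), (15.33, 0), (8, 5.5), (3, 8), (0, 8.75)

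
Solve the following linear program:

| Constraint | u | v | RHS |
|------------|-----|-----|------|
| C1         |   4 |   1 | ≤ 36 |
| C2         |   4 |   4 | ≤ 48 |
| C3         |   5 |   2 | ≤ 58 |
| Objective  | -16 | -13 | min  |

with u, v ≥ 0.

Evaluate the objective at each vertex of the feasible region:
  z(0, 0) = 0
  z(9, 0) = -144
  z(8, 4) = -180  ←
  z(0, 12) = -156
The minimum is at u = 8, v = 4.

u = 8, v = 4, z = -180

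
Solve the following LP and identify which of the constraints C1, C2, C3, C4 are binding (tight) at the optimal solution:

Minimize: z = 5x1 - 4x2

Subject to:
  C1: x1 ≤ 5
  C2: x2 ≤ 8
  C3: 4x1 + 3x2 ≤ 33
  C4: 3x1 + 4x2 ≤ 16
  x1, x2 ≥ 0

At x1 = 0, x2 = 4, compute slack b - a·x for each constraint:
  C1: 5 − 0 = 5  (slack)
  C2: 8 − 4 = 4  (slack)
  C3: 33 − 12 = 21  (slack)
  C4: 16 − 16 = 0  (binding)

Optimal: x1 = 0, x2 = 4
Binding: C4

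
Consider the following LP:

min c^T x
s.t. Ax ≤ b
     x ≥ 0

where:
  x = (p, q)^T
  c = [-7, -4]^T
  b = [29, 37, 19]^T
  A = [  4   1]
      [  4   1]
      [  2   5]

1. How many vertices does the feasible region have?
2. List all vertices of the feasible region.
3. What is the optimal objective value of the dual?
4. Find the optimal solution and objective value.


1. 4
2. (0, 0), (7.25, 0), (7, 1), (0, 3.8)
3. -53
4. p = 7, q = 1, z = -53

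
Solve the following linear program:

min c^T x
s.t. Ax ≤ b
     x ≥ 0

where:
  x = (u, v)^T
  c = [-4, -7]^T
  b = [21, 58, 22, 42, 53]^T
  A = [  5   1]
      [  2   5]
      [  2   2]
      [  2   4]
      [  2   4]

Evaluate the objective at each vertex of the feasible region:
  z(0, 0) = 0
  z(4.2, 0) = -16.8
  z(2.5, 8.5) = -69.5
  z(1, 10) = -74  ←
  z(0, 10.5) = -73.5
The minimum is at u = 1, v = 10.

u = 1, v = 10, z = -74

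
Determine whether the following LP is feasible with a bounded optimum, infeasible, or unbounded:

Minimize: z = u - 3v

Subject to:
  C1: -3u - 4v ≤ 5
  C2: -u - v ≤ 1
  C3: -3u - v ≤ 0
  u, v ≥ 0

Unbounded (objective can decrease without bound)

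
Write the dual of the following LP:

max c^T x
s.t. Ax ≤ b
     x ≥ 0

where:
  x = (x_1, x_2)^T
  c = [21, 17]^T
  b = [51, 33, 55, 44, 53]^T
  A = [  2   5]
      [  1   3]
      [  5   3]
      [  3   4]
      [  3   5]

Primal max cᵀx s.t. Ax ≤ b, x ≥ 0  →  Dual min bᵀy s.t. Aᵀy ≥ c, y ≥ 0.

Minimize: z = 51y1 + 33y2 + 55y3 + 44y4 + 53y5

Subject to:
  2y1 + y2 + 5y3 + 3y4 + 3y5 ≥ 21
  5y1 + 3y2 + 3y3 + 4y4 + 5y5 ≥ 17
  y1, y2, y3, y4, y5 ≥ 0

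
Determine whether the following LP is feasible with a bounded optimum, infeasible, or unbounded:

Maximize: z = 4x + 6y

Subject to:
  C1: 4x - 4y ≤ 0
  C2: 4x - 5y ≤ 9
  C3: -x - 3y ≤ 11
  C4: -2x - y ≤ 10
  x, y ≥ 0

Unbounded (objective can increase without bound)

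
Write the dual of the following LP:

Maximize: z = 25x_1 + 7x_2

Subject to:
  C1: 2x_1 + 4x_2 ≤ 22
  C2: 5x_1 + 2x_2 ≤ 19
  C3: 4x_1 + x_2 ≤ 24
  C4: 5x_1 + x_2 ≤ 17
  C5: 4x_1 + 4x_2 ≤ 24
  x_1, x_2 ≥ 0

Primal max cᵀx s.t. Ax ≤ b, x ≥ 0  →  Dual min bᵀy s.t. Aᵀy ≥ c, y ≥ 0.

Minimize: z = 22y1 + 19y2 + 24y3 + 17y4 + 24y5

Subject to:
  2y1 + 5y2 + 4y3 + 5y4 + 4y5 ≥ 25
  4y1 + 2y2 + y3 + y4 + 4y5 ≥ 7
  y1, y2, y3, y4, y5 ≥ 0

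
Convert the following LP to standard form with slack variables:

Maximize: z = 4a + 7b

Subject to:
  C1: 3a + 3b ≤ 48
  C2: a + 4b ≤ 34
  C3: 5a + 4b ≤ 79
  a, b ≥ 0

max z = 4a + 7b

s.t.
  3a + 3b + s1 = 48
  a + 4b + s2 = 34
  5a + 4b + s3 = 79
  a, b, s1, s2, s3 ≥ 0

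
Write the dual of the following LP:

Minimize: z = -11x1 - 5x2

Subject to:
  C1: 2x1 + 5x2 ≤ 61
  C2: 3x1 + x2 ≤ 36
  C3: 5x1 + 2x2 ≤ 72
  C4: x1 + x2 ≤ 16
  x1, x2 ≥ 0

Primal min cᵀx s.t. Ax ≤ b, x ≥ 0  →  Dual max −bᵀy s.t. Aᵀy ≥ −c, y ≥ 0.

Maximize: z = -61y1 - 36y2 - 72y3 - 16y4

Subject to:
  2y1 + 3y2 + 5y3 + y4 ≥ 11
  5y1 + y2 + 2y3 + y4 ≥ 5
  y1, y2, y3, y4 ≥ 0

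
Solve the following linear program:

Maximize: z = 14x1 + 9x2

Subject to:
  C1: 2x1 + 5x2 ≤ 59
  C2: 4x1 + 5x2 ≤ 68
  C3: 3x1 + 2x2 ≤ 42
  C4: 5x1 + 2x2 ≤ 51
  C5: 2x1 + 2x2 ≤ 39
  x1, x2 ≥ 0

Evaluate the objective at each vertex of the feasible region:
  z(0, 0) = 0
  z(10.2, 0) = 142.8
  z(7, 8) = 170  ←
  z(4.5, 10) = 153
  z(0, 11.8) = 106.2
The maximum is at x1 = 7, x2 = 8.

x1 = 7, x2 = 8, z = 170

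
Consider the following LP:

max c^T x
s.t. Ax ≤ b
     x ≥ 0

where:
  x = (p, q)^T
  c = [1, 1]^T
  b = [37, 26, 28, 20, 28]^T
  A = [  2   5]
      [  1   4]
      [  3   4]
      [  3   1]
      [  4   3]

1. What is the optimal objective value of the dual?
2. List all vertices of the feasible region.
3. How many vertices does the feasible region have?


1. 8
2. (0, 0), (6.667, 0), (6.4, 0.8), (4, 4), (1, 6.25), (0, 6.5)
3. 6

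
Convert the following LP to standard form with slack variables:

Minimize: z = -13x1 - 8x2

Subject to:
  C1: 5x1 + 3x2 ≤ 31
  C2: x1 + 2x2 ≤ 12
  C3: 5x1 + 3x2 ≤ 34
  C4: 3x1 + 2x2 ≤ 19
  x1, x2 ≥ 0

min z = -13x1 - 8x2

s.t.
  5x1 + 3x2 + s1 = 31
  x1 + 2x2 + s2 = 12
  5x1 + 3x2 + s3 = 34
  3x1 + 2x2 + s4 = 19
  x1, x2, s1, s2, s3, s4 ≥ 0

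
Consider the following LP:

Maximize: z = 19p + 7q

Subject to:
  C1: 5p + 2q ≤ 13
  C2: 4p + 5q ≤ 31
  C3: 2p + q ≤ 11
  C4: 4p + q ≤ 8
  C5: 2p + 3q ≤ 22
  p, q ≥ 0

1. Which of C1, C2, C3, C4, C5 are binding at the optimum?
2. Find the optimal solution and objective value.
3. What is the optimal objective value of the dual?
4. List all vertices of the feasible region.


1. C1, C4
2. p = 1, q = 4, z = 47
3. 47
4. (0, 0), (2, 0), (1, 4), (0.1765, 6.059), (0, 6.2)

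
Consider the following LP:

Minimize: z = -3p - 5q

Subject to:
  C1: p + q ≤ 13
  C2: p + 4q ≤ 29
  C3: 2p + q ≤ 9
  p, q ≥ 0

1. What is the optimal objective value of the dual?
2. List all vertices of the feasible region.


1. -38
2. (0, 0), (4.5, 0), (1, 7), (0, 7.25)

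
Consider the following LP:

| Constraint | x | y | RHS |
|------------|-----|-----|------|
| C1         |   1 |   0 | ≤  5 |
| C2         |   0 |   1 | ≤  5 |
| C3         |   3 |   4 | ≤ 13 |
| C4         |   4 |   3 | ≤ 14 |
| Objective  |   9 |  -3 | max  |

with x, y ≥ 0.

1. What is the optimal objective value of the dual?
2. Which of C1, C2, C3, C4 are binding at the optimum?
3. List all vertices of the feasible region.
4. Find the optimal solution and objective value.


1. 31.5
2. C4
3. (0, 0), (3.5, 0), (2.429, 1.429), (0, 3.25)
4. x = 3.5, y = 0, z = 31.5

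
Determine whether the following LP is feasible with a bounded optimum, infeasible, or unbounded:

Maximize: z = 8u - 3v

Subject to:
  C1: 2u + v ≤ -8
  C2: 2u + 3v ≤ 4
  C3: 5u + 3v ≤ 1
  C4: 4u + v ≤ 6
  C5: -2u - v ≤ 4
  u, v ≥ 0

Infeasible (no feasible solution exists)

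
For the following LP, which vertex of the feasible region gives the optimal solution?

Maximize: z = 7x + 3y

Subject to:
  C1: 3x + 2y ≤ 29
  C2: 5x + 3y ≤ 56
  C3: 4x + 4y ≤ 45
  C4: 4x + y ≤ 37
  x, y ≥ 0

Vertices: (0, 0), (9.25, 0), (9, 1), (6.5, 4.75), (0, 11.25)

Evaluate the objective at each vertex of the feasible region:
  z(0, 0) = 0
  z(9.25, 0) = 64.75
  z(9, 1) = 66  ←
  z(6.5, 4.75) = 59.75
  z(0, 11.25) = 33.75
The maximum is at x = 9, y = 1.

(9, 1)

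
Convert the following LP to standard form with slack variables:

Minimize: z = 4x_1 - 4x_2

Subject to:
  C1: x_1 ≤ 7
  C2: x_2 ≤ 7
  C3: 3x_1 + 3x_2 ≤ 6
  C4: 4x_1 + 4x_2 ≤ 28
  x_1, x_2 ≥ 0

min z = 4x_1 - 4x_2

s.t.
  x_1 + s1 = 7
  x_2 + s2 = 7
  3x_1 + 3x_2 + s3 = 6
  4x_1 + 4x_2 + s4 = 28
  x_1, x_2, s1, s2, s3, s4 ≥ 0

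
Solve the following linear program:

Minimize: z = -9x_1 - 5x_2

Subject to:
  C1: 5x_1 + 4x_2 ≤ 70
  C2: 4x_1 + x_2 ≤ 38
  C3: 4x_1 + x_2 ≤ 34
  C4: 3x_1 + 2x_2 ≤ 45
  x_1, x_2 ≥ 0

Evaluate the objective at each vertex of the feasible region:
  z(0, 0) = 0
  z(8.5, 0) = -76.5
  z(6, 10) = -104  ←
  z(0, 17.5) = -87.5
The minimum is at x_1 = 6, x_2 = 10.

x_1 = 6, x_2 = 10, z = -104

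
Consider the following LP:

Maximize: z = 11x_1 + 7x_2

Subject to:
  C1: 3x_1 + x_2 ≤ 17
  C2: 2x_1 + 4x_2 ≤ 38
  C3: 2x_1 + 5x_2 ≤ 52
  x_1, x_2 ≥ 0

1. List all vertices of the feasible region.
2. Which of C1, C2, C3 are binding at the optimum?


1. (0, 0), (5.667, 0), (3, 8), (0, 9.5)
2. C1, C2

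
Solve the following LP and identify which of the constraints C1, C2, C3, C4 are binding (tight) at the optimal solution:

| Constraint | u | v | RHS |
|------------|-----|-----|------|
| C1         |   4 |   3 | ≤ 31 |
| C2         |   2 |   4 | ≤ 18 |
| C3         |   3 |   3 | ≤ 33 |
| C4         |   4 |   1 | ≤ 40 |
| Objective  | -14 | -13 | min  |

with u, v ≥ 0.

At u = 7, v = 1, compute slack b - a·x for each constraint:
  C1: 31 − 31 = 0  (binding)
  C2: 18 − 18 = 0  (binding)
  C3: 33 − 24 = 9  (slack)
  C4: 40 − 29 = 11  (slack)

Optimal: u = 7, v = 1
Binding: C1, C2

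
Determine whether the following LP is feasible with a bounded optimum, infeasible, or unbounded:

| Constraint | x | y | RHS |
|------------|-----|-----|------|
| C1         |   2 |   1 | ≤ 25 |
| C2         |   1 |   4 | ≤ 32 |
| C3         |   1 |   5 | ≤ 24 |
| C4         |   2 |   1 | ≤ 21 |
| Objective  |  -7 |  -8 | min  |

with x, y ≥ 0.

Feasible with a bounded optimal solution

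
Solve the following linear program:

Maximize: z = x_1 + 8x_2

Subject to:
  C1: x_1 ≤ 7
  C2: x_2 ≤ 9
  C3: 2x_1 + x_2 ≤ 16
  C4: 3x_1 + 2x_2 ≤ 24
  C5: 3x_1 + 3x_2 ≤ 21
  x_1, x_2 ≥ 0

Evaluate the objective at each vertex of the feasible region:
  z(0, 0) = 0
  z(7, 0) = 7
  z(0, 7) = 56  ←
The maximum is at x_1 = 0, x_2 = 7.

x_1 = 0, x_2 = 7, z = 56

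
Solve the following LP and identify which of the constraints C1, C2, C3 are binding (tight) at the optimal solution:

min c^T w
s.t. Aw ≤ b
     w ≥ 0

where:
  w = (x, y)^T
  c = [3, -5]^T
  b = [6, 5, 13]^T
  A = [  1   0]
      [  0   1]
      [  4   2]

At x = 0, y = 5, compute slack b - a·x for each constraint:
  C1: 6 − 0 = 6  (slack)
  C2: 5 − 5 = 0  (binding)
  C3: 13 − 10 = 3  (slack)

Optimal: x = 0, y = 5
Binding: C2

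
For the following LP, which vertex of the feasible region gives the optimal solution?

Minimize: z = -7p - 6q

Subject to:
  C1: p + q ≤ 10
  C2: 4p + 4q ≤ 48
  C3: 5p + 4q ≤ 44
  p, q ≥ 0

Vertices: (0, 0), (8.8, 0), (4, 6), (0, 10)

Evaluate the objective at each vertex of the feasible region:
  z(0, 0) = 0
  z(8.8, 0) = -61.6
  z(4, 6) = -64  ←
  z(0, 10) = -60
The minimum is at p = 4, q = 6.

(4, 6)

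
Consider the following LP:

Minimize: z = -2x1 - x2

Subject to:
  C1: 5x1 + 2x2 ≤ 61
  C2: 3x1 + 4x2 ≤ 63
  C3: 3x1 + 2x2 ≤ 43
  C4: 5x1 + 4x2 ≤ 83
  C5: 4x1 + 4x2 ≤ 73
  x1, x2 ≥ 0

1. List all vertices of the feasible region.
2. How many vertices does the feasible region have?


1. (0, 0), (12.2, 0), (9, 8), (7.667, 10), (0, 15.75)
2. 5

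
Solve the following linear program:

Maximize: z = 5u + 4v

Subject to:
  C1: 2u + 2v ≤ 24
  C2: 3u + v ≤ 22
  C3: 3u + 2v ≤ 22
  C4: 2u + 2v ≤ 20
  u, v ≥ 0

Evaluate the objective at each vertex of the feasible region:
  z(0, 0) = 0
  z(7.333, 0) = 36.67
  z(2, 8) = 42  ←
  z(0, 10) = 40
The maximum is at u = 2, v = 8.

u = 2, v = 8, z = 42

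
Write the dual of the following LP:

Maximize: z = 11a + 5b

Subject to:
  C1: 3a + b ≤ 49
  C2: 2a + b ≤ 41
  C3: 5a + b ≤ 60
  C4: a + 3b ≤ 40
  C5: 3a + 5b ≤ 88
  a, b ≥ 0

Primal max cᵀx s.t. Ax ≤ b, x ≥ 0  →  Dual min bᵀy s.t. Aᵀy ≥ c, y ≥ 0.

Minimize: z = 49y1 + 41y2 + 60y3 + 40y4 + 88y5

Subject to:
  3y1 + 2y2 + 5y3 + y4 + 3y5 ≥ 11
  y1 + y2 + y3 + 3y4 + 5y5 ≥ 5
  y1, y2, y3, y4, y5 ≥ 0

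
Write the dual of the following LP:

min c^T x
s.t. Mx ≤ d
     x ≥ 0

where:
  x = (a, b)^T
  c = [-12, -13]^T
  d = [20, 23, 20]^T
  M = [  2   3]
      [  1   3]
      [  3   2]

Primal min cᵀx s.t. Ax ≤ b, x ≥ 0  →  Dual max −bᵀy s.t. Aᵀy ≥ −c, y ≥ 0.

Maximize: z = -20y1 - 23y2 - 20y3

Subject to:
  2y1 + y2 + 3y3 ≥ 12
  3y1 + 3y2 + 2y3 ≥ 13
  y1, y2, y3 ≥ 0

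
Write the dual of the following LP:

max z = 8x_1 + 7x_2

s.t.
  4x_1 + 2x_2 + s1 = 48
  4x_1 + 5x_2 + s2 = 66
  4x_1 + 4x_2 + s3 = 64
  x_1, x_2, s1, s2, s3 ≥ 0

Primal max cᵀx s.t. Ax ≤ b, x ≥ 0  →  Dual min bᵀy s.t. Aᵀy ≥ c, y ≥ 0.

Minimize: z = 48y1 + 66y2 + 64y3

Subject to:
  4y1 + 4y2 + 4y3 ≥ 8
  2y1 + 5y2 + 4y3 ≥ 7
  y1, y2, y3 ≥ 0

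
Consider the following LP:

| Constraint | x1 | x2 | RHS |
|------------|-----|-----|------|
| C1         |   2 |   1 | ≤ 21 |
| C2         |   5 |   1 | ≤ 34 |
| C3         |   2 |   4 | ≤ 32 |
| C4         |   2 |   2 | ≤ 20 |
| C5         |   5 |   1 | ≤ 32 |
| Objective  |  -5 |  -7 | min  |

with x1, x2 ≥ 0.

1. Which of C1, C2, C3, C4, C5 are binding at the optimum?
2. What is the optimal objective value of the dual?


1. C3, C4
2. -62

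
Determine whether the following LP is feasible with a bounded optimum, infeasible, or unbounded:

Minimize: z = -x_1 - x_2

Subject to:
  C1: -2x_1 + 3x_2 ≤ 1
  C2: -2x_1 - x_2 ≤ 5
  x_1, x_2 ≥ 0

Unbounded (objective can decrease without bound)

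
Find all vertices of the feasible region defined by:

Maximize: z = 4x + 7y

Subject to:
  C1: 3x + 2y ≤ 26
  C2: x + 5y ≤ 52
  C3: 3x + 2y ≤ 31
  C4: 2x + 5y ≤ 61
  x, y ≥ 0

(0, 0), (8.667, 0), (2, 10), (0, 10.4)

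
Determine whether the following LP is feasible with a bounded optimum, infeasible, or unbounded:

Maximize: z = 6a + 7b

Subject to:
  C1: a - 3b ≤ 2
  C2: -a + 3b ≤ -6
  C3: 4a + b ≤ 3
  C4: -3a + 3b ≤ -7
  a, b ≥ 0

Infeasible (no feasible solution exists)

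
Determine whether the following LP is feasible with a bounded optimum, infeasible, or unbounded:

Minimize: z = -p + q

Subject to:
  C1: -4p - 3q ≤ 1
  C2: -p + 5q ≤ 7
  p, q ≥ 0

Unbounded (objective can decrease without bound)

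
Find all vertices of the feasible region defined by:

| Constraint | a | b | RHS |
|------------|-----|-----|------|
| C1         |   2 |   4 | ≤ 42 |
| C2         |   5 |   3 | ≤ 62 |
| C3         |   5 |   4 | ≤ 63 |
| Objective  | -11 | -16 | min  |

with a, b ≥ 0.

(0, 0), (12.4, 0), (11.8, 1), (7, 7), (0, 10.5)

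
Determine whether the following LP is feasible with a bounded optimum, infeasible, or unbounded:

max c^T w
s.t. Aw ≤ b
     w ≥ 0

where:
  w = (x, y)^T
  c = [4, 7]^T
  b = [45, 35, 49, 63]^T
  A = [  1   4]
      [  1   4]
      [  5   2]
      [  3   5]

Feasible with a bounded optimal solution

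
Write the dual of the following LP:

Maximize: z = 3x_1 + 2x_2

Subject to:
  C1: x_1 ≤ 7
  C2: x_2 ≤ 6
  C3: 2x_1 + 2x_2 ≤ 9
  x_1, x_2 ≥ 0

Primal max cᵀx s.t. Ax ≤ b, x ≥ 0  →  Dual min bᵀy s.t. Aᵀy ≥ c, y ≥ 0.

Minimize: z = 7y1 + 6y2 + 9y3

Subject to:
  y1 + 2y3 ≥ 3
  y2 + 2y3 ≥ 2
  y1, y2, y3 ≥ 0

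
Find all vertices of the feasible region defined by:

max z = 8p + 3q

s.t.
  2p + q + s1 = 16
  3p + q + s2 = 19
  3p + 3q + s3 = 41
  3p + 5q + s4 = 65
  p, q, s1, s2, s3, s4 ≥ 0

(0, 0), (6.333, 0), (3, 10), (2.333, 11.33), (1.667, 12), (0, 13)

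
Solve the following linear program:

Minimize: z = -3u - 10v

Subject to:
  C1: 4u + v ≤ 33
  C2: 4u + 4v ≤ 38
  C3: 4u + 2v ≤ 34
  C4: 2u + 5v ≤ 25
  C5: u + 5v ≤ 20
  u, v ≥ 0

Evaluate the objective at each vertex of the feasible region:
  z(0, 0) = 0
  z(8.25, 0) = -24.75
  z(8, 1) = -34
  z(7.5, 2) = -42.5
  z(5, 3) = -45  ←
  z(0, 4) = -40
The minimum is at u = 5, v = 3.

u = 5, v = 3, z = -45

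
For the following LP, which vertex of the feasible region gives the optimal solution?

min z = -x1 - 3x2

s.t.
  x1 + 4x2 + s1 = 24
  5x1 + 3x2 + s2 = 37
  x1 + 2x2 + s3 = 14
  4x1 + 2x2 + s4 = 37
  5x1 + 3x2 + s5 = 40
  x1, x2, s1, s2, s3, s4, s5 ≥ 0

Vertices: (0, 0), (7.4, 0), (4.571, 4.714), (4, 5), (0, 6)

Evaluate the objective at each vertex of the feasible region:
  z(0, 0) = 0
  z(7.4, 0) = -7.4
  z(4.571, 4.714) = -18.71
  z(4, 5) = -19  ←
  z(0, 6) = -18
The minimum is at x1 = 4, x2 = 5.

(4, 5)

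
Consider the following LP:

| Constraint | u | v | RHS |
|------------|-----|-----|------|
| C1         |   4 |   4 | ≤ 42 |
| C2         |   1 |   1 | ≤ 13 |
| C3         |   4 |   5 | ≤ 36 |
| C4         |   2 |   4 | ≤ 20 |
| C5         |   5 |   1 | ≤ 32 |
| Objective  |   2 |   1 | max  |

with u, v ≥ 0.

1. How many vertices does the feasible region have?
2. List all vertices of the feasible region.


1. 4
2. (0, 0), (6.4, 0), (6, 2), (0, 5)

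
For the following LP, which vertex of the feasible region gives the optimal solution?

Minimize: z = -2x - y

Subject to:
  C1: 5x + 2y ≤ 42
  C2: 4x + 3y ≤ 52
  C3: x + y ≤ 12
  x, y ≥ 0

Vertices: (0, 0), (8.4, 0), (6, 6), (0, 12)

Evaluate the objective at each vertex of the feasible region:
  z(0, 0) = 0
  z(8.4, 0) = -16.8
  z(6, 6) = -18  ←
  z(0, 12) = -12
The minimum is at x = 6, y = 6.

(6, 6)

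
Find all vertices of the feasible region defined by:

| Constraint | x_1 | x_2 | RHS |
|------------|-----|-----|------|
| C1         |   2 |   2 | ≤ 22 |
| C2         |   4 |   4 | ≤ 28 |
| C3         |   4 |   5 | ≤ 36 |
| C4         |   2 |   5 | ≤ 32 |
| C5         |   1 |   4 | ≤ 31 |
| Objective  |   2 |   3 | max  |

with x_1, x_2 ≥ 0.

(0, 0), (7, 0), (1, 6), (0, 6.4)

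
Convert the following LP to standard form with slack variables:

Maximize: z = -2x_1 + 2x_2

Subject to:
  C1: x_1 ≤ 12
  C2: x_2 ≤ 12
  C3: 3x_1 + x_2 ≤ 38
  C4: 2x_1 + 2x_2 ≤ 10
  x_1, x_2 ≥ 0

max z = -2x_1 + 2x_2

s.t.
  x_1 + s1 = 12
  x_2 + s2 = 12
  3x_1 + x_2 + s3 = 38
  2x_1 + 2x_2 + s4 = 10
  x_1, x_2, s1, s2, s3, s4 ≥ 0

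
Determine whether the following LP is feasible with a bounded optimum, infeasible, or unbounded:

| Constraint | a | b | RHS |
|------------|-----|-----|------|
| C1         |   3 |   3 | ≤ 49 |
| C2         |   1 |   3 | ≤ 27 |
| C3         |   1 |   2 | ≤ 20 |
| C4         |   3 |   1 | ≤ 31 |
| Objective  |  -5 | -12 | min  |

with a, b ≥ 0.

Feasible with a bounded optimal solution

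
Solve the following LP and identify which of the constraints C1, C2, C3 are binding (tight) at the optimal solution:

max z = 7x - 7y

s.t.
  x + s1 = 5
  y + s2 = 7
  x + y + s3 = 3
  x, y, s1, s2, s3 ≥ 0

At x = 3, y = 0, compute slack b - a·x for each constraint:
  C1: 5 − 3 = 2  (slack)
  C2: 7 − 0 = 7  (slack)
  C3: 3 − 3 = 0  (binding)

Optimal: x = 3, y = 0
Binding: C3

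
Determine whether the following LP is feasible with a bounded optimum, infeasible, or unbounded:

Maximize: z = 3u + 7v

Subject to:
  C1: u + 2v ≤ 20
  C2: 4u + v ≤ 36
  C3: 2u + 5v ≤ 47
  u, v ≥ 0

Feasible with a bounded optimal solution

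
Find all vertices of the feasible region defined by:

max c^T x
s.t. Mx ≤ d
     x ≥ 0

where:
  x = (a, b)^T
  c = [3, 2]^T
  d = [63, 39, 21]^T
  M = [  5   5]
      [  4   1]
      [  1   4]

(0, 0), (9.75, 0), (9, 3), (0, 5.25)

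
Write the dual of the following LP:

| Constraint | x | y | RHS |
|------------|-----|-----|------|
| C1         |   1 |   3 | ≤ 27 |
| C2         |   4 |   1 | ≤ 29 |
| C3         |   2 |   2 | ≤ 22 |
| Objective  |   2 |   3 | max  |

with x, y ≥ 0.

Primal max cᵀx s.t. Ax ≤ b, x ≥ 0  →  Dual min bᵀy s.t. Aᵀy ≥ c, y ≥ 0.

Minimize: z = 27y1 + 29y2 + 22y3

Subject to:
  y1 + 4y2 + 2y3 ≥ 2
  3y1 + y2 + 2y3 ≥ 3
  y1, y2, y3 ≥ 0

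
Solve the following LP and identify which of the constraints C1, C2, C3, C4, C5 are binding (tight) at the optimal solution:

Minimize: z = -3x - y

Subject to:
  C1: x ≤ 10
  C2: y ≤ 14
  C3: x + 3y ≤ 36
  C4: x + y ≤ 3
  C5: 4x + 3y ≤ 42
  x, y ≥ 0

At x = 3, y = 0, compute slack b - a·x for each constraint:
  C1: 10 − 3 = 7  (slack)
  C2: 14 − 0 = 14  (slack)
  C3: 36 − 3 = 33  (slack)
  C4: 3 − 3 = 0  (binding)
  C5: 42 − 12 = 30  (slack)

Optimal: x = 3, y = 0
Binding: C4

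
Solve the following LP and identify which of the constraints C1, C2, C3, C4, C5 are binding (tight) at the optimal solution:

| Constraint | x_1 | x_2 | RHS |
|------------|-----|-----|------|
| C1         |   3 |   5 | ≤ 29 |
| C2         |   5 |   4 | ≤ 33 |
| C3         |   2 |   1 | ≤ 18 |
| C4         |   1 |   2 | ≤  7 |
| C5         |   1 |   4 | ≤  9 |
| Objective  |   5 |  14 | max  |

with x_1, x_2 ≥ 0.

At x_1 = 5, x_2 = 1, compute slack b - a·x for each constraint:
  C1: 29 − 20 = 9  (slack)
  C2: 33 − 29 = 4  (slack)
  C3: 18 − 11 = 7  (slack)
  C4: 7 − 7 = 0  (binding)
  C5: 9 − 9 = 0  (binding)

Optimal: x_1 = 5, x_2 = 1
Binding: C4, C5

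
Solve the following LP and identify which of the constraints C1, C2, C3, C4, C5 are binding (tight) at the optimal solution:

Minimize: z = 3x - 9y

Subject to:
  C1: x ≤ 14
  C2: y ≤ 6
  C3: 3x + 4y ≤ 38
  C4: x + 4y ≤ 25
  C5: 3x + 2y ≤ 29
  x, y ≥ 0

At x = 0, y = 6, compute slack b - a·x for each constraint:
  C1: 14 − 0 = 14  (slack)
  C2: 6 − 6 = 0  (binding)
  C3: 38 − 24 = 14  (slack)
  C4: 25 − 24 = 1  (slack)
  C5: 29 − 12 = 17  (slack)

Optimal: x = 0, y = 6
Binding: C2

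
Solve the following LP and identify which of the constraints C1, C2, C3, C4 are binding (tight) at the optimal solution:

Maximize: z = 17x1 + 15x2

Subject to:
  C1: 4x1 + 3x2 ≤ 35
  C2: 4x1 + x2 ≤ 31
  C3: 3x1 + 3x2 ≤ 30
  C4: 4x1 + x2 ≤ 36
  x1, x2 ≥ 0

At x1 = 5, x2 = 5, compute slack b - a·x for each constraint:
  C1: 35 − 35 = 0  (binding)
  C2: 31 − 25 = 6  (slack)
  C3: 30 − 30 = 0  (binding)
  C4: 36 − 25 = 11  (slack)

Optimal: x1 = 5, x2 = 5
Binding: C1, C3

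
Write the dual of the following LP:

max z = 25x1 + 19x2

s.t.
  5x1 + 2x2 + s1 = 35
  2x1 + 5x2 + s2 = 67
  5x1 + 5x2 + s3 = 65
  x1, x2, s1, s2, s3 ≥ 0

Primal max cᵀx s.t. Ax ≤ b, x ≥ 0  →  Dual min bᵀy s.t. Aᵀy ≥ c, y ≥ 0.

Minimize: z = 35y1 + 67y2 + 65y3

Subject to:
  5y1 + 2y2 + 5y3 ≥ 25
  2y1 + 5y2 + 5y3 ≥ 19
  y1, y2, y3 ≥ 0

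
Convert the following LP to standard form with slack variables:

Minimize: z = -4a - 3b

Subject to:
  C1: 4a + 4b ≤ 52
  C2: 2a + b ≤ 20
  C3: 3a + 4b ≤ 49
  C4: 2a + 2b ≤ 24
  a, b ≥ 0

min z = -4a - 3b

s.t.
  4a + 4b + s1 = 52
  2a + b + s2 = 20
  3a + 4b + s3 = 49
  2a + 2b + s4 = 24
  a, b, s1, s2, s3, s4 ≥ 0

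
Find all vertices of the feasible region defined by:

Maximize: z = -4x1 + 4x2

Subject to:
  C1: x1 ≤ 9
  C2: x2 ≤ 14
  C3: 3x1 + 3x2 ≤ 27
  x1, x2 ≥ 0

(0, 0), (9, 0), (0, 9)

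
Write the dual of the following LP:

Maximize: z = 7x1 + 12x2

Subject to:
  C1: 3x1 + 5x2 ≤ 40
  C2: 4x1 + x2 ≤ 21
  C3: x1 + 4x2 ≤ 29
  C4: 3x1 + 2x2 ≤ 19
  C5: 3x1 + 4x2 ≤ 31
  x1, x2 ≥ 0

Primal max cᵀx s.t. Ax ≤ b, x ≥ 0  →  Dual min bᵀy s.t. Aᵀy ≥ c, y ≥ 0.

Minimize: z = 40y1 + 21y2 + 29y3 + 19y4 + 31y5

Subject to:
  3y1 + 4y2 + y3 + 3y4 + 3y5 ≥ 7
  5y1 + y2 + 4y3 + 2y4 + 4y5 ≥ 12
  y1, y2, y3, y4, y5 ≥ 0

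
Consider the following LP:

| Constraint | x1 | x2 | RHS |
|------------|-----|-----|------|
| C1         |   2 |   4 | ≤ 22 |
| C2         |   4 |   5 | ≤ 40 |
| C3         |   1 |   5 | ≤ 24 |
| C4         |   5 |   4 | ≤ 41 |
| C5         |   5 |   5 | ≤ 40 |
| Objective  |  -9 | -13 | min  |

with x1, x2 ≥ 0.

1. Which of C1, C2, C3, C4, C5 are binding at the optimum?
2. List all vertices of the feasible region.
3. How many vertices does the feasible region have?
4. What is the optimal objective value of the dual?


1. C1, C5
2. (0, 0), (8, 0), (5, 3), (2.333, 4.333), (0, 4.8)
3. 5
4. -84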